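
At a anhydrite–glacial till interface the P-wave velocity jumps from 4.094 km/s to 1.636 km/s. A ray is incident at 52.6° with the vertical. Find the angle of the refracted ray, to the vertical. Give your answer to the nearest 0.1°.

Snell's law: sin θ₂ = (V₂/V₁)·sin θ₁ = (1.636/4.094)·sin 52.6° = 0.3175.
θ₂ = arcsin 0.3175 = 18.51° from the normal.

18.5°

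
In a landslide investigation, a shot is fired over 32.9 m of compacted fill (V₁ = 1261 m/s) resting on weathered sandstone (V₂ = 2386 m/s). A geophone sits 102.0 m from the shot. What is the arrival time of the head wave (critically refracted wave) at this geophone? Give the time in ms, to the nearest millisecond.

87 ms

θ_c = arcsin(V₁/V₂) = arcsin(1261/2386) = 31.90°, cos θ_c = 0.8489.
Intercept time tᵢ = 2h cos θ_c / V₁ = 2·32.9·0.8489/1261 = 0.04430 s.
t = x/V₂ + tᵢ = 102.0/2386 + 0.04430 = 0.08705 s.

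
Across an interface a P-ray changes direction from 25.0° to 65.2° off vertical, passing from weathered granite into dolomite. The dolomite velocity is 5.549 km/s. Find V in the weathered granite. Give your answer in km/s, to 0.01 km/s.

sin 25.0° = 0.4226; sin 65.2° = 0.9078.
V₁ = V₂·(sin θ₁/sin θ₂) = 5.549·(0.4226/0.9078) = 2.58 km/s.

2.58 km/s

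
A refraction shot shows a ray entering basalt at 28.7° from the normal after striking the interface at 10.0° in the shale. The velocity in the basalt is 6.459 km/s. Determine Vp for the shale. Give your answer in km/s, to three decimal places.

2.336 km/s

sin 10.0° = 0.1736; sin 28.7° = 0.4802.
V₁ = V₂·(sin θ₁/sin θ₂) = 6.459·(0.1736/0.4802) = 2.336 km/s.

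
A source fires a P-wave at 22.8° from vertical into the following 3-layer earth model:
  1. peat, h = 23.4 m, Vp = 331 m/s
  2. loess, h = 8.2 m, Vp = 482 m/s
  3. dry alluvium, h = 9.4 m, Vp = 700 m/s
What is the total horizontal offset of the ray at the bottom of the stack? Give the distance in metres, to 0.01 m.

28.88 m

Apply Snell's law at each interface; in layer i the horizontal offset is hᵢ·tan θᵢ.
Layer 1: θ = 22.80°; offset = 23.4·tan 22.80° = 9.8365 m.
Layer 2: sin θ = 482·sin 22.8°/331 = 0.5643, θ = 34.35°; offset = 8.2·tan 34.35° = 5.6049 m.
Layer 3: sin θ = 700·sin 22.8°/331 = 0.8195, θ = 55.04°; offset = 9.4·tan 55.04° = 13.4429 m.
Total horizontal offset = 28.8843 m.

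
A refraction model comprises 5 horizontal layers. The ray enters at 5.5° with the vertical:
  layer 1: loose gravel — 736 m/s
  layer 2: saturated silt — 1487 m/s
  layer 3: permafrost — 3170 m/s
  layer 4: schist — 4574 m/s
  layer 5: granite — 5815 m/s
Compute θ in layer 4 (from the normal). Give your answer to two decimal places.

36.56°

Snell's law across each interface conserves sin θ / V, so sin θ_4 = V_4·sin θ₁/V₁.
sin θ_4 = 4574 × sin 5.5° / 736 = 0.5957.
θ_4 = 36.56° from the vertical.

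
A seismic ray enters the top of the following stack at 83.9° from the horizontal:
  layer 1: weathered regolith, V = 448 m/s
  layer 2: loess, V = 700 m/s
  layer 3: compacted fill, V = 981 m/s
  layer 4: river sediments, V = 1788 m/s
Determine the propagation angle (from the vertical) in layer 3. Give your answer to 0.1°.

13.5°

From the normal: θ₁ = 90° − 83.9° = 6.1°.
Ray parameter p = sin 6.1° / 448 = 2.3720e-04 s/m.
sin θ_3 = p·V_3 = 2.3720e-04 × 981 = 0.2327.
θ_3 = arcsin 0.2327 = 13.46°.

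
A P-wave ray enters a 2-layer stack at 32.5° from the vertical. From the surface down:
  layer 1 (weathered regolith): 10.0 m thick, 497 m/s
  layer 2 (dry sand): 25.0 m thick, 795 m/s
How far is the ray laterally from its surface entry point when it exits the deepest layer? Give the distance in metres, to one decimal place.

48.4 m

Ray parameter p = sin 32.5° / 497 m/s = 1.0811e-03 s/m.
Layer 1: θ = 32.50°; offset = 10.0·tan 32.50° = 6.371 m.
Layer 2: sin θ = p·795 = 0.8595 → θ = 59.26°; offset = 25.0·tan 59.26° = 42.032 m.
Summing the layer offsets gives 48.403 m.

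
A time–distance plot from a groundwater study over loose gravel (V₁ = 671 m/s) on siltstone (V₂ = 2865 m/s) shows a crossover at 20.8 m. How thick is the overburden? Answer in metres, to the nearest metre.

8 m

h = (x_cross/2)·√((V₂−V₁)/(V₂+V₁)).
(V₂−V₁)/(V₂+V₁) = (2865−671)/(2865+671) = 0.6205; √ = 0.7877.
h = (20.8/2)·0.7877 = 8.19 m.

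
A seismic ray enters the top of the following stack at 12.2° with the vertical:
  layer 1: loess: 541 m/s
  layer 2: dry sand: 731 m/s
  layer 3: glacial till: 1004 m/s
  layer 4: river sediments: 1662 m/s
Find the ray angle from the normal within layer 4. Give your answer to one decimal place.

40.5°

Ray parameter p = sin 12.2° / 541 = 3.9062e-04 s/m.
sin θ_4 = p·V_4 = 3.9062e-04 × 1662 = 0.6492.
θ_4 = 40.48° from the vertical.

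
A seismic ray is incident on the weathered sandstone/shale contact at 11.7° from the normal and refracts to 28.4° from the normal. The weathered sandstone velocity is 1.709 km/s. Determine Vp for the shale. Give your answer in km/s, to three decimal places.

Snell's law: sin 11.7°/V₁ = sin 28.4°/V₂.
V₂ = V₁·sin 28.4°/sin 11.7° = 1.709 × 2.3454 = 4.008 km/s.

4.008 km/s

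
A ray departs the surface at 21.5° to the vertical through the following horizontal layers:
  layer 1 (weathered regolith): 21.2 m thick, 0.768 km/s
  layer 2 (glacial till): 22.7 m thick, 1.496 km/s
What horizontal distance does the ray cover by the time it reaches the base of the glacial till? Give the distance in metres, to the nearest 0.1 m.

Apply Snell's law at each interface; in layer i the horizontal offset is hᵢ·tan θᵢ.
Layer 1: θ = 21.50°; offset = 21.2·tan 21.50° = 8.351 m.
Layer 2: sin θ = 1.496·sin 21.5°/0.768 = 0.7139, θ = 45.55°; offset = 22.7·tan 45.55° = 23.143 m.
Summing the layer offsets gives 31.494 m.

31.5 m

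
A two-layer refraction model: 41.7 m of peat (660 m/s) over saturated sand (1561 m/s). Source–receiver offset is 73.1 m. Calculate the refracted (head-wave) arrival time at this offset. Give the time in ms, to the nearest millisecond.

161 ms

t = x/V₂ + 2h·√(V₂²−V₁²)/(V₁V₂).
√(V₂²−V₁²) = √(1561²−660²) = 1414.6 m/s; delay term = 2·41.7·1414.6/(660·1561) = 0.11451 s.
t = 73.1/1561 + 0.11451 = 0.16134 s.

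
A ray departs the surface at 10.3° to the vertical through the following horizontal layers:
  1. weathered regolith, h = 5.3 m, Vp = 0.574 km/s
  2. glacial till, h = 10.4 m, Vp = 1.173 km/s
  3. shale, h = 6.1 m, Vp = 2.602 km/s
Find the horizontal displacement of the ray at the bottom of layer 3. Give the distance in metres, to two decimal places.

Ray parameter p = sin 10.3° / 0.574 km/s = 3.1150e-01 s/km.
Layer 1: θ = 10.30°; offset = 5.3·tan 10.30° = 0.9632 m.
Layer 2: sin θ = p·1.173 = 0.3654 → θ = 21.43°; offset = 10.4·tan 21.43° = 4.0824 m.
Layer 3: sin θ = p·2.602 = 0.8105 → θ = 54.15°; offset = 6.1·tan 54.15° = 8.4416 m.
Σ offsets = 13.4871 m.

13.49 m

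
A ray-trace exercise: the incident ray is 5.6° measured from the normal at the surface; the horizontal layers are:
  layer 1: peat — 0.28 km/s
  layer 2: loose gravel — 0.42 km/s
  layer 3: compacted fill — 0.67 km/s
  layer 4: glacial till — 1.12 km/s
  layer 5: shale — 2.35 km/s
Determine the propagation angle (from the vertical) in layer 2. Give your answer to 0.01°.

Ray parameter p = sin 5.6° / 0.28 = 3.4851e-01 s/km.
sin θ_2 = p·V_2 = 3.4851e-01 × 0.42 = 0.1464.
θ_2 = 8.42° from the vertical.

8.42°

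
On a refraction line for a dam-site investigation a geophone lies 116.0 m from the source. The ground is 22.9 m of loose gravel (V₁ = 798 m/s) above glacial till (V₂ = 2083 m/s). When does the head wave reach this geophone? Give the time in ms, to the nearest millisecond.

θ_c = arcsin(V₁/V₂) = arcsin(798/2083) = 22.53°, cos θ_c = 0.9237.
Intercept time tᵢ = 2h cos θ_c / V₁ = 2·22.9·0.9237/798 = 0.05301 s.
t = x/V₂ + tᵢ = 116.0/2083 + 0.05301 = 0.10870 s.

109 ms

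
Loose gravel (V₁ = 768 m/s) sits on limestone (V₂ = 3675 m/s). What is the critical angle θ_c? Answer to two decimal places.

12.06°

At critical incidence the refracted ray runs along the interface (θ₂ = 90°), so sin θ_c = V₁/V₂.
θ_c = arcsin(768/3675) = arcsin 0.2090 = 12.06°.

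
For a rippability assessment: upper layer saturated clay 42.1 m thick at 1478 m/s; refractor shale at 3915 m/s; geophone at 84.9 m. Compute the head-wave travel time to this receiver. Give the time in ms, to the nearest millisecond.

74 ms

θ_c = arcsin(V₁/V₂) = arcsin(1478/3915) = 22.18°, cos θ_c = 0.9260.
Intercept time tᵢ = 2h cos θ_c / V₁ = 2·42.1·0.9260/1478 = 0.05275 s.
t = x/V₂ + tᵢ = 84.9/3915 + 0.05275 = 0.07444 s.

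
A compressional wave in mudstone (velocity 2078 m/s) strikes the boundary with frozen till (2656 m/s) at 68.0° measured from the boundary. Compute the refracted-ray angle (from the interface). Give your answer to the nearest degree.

Angle from the normal: 90° − 68.0° = 22.0°.
Snell's law: sin θ₂ = (V₂/V₁)·sin θ₁ = (2656/2078)·sin 22.0° = 0.4788.
θ₂ = sin⁻¹(0.4788) = 28.61° (from vertical).
From the interface: 90° − 28.61° = 61.39°.

61°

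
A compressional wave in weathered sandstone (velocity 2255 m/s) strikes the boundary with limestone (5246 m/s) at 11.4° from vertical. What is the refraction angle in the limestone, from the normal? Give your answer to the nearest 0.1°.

27.4°

sin θ₁/V₁ = sin θ₂/V₂ ⇒ sin θ₂ = 5246·sin 11.4°/2255 = 5246·0.1977/2255 = 0.4598.
θ₂ = arcsin 0.4598 = 27.38° from the normal.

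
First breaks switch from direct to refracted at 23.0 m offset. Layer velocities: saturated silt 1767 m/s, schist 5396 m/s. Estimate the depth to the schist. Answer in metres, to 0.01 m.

x_cross = 2h·√((V₂+V₁)/(V₂−V₁)) → h = x_cross / (2·√((V₂+V₁)/(V₂−V₁))).
√((V₂+V₁)/(V₂−V₁)) = √((5396+1767)/(5396−1767)) = 1.4049.
h = 23.0 / (2·1.4049) = 8.19 m.

8.19 m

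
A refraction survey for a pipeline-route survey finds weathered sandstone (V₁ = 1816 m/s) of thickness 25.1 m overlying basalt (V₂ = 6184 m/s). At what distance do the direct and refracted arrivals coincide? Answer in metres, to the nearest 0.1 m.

θ_c = arcsin(1816/6184) = 17.08°, so cos θ_c = 0.9559 and tᵢ = 2h cos θ_c/V₁ = 0.0264 s.
At crossover x/V₁ = x/V₂ + tᵢ ⇒ x = tᵢ/(1/V₁ − 1/V₂) = 0.02642/(5.5066e-04 − 1.6171e-04) = 67.94 m.

67.9 m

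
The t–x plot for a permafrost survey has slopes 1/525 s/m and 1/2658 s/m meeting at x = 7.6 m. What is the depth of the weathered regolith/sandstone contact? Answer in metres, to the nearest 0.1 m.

h = (x_cross/2)·√((V₂−V₁)/(V₂+V₁)).
(V₂−V₁)/(V₂+V₁) = (2658−525)/(2658+525) = 0.6701; √ = 0.8186.
h = (7.6/2)·0.8186 = 3.11 m.

3.1 m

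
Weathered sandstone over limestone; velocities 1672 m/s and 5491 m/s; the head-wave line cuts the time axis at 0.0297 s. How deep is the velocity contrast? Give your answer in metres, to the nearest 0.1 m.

26.1 m

θ_c = arcsin(1672/5491) = 17.73°; cos θ_c = 0.9525.
tᵢ = 2h cos θ_c/V₁ ⇒ h = tᵢ·V₁/(2 cos θ_c) = 0.0297·1672/(2·0.9525) = 26.07 m.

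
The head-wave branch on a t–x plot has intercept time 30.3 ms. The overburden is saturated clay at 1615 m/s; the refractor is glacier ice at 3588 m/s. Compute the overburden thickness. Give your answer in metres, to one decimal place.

27.4 m

θ_c = arcsin(1615/3588) = 26.75°; cos θ_c = 0.8930.
tᵢ = 2h cos θ_c/V₁ ⇒ h = tᵢ·V₁/(2 cos θ_c) = 0.0303·1615/(2·0.8930) = 27.40 m.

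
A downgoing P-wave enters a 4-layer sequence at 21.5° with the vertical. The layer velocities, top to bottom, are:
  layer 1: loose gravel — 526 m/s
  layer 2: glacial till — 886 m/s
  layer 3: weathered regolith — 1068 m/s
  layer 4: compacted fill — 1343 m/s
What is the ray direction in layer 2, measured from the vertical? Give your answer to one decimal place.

Snell's law across each interface conserves sin θ / V, so sin θ_2 = V_2·sin θ₁/V₁.
sin θ_2 = 886 × sin 21.5° / 526 = 0.6173.
θ_2 = arcsin 0.6173 = 38.12°.

38.1°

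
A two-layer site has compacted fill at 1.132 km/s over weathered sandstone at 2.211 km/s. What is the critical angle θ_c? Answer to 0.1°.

30.8°

Critical incidence: sin θ_c = V₁/V₂ = 1.132/2.211 = 0.5120.
θ_c = arcsin 0.5120 = 30.80°.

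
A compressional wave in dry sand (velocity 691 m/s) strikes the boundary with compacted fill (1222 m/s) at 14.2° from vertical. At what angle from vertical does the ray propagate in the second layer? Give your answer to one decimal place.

sin θ₁/V₁ = sin θ₂/V₂ ⇒ sin θ₂ = 1222·sin 14.2°/691 = 1222·0.2453/691 = 0.4338.
θ₂ = arcsin 0.4338 = 25.71° from the normal.

25.7°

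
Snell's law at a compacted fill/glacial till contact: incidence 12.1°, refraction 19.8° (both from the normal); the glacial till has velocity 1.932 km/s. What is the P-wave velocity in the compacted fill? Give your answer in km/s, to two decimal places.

Snell's law: sin 12.1°/V₁ = sin 19.8°/V₂.
V₁ = V₂·sin 12.1°/sin 19.8° = 1.932 × 0.6188 = 1.20 km/s.

1.20 km/s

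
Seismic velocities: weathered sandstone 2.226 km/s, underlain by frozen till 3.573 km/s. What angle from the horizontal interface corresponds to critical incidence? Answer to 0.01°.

51.46°

At critical incidence the refracted ray runs along the interface (θ₂ = 90°), so sin θ_c = V₁/V₂.
θ_c = arcsin(2.226/3.573) = arcsin 0.6230 = 38.54°.
Measured from the interface: 90° − 38.54° = 51.46°.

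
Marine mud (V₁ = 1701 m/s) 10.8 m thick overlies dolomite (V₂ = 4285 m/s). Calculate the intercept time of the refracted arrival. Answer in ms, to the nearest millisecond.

12 ms

θ_c = arcsin(V₁/V₂) = arcsin(1701/4285) = 23.39°; cos θ_c = 0.9178.
tᵢ = 2h·cos θ_c / V₁ = 2·10.8·0.9178 / 1701 = 0.01166 s.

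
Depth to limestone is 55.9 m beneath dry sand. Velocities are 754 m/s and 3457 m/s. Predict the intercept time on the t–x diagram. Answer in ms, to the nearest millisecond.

θ_c = arcsin(V₁/V₂) = arcsin(754/3457) = 12.60°; cos θ_c = 0.9759.
tᵢ = 2h·cos θ_c / V₁ = 2·55.9·0.9759 / 754 = 0.14471 s.

145 ms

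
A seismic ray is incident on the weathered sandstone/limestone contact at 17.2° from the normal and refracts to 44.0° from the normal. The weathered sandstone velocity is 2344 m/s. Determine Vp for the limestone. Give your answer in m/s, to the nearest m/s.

Snell's law: sin 17.2°/V₁ = sin 44.0°/V₂.
V₂ = V₁·sin 44.0°/sin 17.2° = 2344 × 2.3491 = 5506.37 m/s.

5506 m/s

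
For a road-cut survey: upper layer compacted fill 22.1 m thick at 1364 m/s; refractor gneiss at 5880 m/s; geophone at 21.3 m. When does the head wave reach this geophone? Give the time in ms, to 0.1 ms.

35.1 ms

t = x/V₂ + 2h·√(V₂²−V₁²)/(V₁V₂).
√(V₂²−V₁²) = √(5880²−1364²) = 5719.6 m/s; delay term = 2·22.1·5719.6/(1364·5880) = 0.03152 s.
t = 21.3/5880 + 0.03152 = 0.03514 s.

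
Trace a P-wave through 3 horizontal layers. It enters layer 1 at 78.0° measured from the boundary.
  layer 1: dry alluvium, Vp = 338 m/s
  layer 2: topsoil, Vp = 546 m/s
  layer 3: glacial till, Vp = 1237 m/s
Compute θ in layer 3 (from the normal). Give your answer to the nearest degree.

50°

From the normal: θ₁ = 90° − 78.0° = 12.0°.
Ray parameter p = sin 12.0° / 338 = 6.1512e-04 s/m.
sin θ_3 = p·V_3 = 6.1512e-04 × 1237 = 0.7609.
θ_3 = 49.54° from the vertical.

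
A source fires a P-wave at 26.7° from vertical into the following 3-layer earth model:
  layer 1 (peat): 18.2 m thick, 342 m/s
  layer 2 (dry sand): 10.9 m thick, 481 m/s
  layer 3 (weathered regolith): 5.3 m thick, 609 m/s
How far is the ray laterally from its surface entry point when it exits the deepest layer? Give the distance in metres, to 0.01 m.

p = sin θ₁/V₁ = sin 26.7°/342 = 1.3138e-03 s/m is conserved through the stack.
Layer 1: θ = 26.70°; offset = 18.2·tan 26.70° = 9.1536 m.
Layer 2: sin θ = p·481 = 0.6319 → θ = 39.19°; offset = 10.9·tan 39.19° = 8.8877 m.
Layer 3: sin θ = p·609 = 0.8001 → θ = 53.14°; offset = 5.3·tan 53.14° = 7.0692 m.
Σ offsets = 25.1105 m.

25.11 m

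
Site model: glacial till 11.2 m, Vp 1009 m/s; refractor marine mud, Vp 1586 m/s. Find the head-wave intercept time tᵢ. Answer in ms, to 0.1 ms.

17.1 ms

θ_c = arcsin(V₁/V₂) = arcsin(1009/1586) = 39.51°; cos θ_c = 0.7715.
tᵢ = 2h·cos θ_c / V₁ = 2·11.2·0.7715 / 1009 = 0.01713 s.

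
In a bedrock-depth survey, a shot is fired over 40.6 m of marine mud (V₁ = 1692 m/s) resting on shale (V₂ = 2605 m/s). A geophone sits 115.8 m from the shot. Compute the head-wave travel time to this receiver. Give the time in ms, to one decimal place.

80.9 ms

t = x/V₂ + 2h·√(V₂²−V₁²)/(V₁V₂).
√(V₂²−V₁²) = √(2605²−1692²) = 1980.7 m/s; delay term = 2·40.6·1980.7/(1692·2605) = 0.03649 s.
t = 115.8/2605 + 0.03649 = 0.08094 s.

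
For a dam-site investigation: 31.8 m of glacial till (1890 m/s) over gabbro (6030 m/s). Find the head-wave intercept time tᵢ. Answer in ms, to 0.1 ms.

32.0 ms

θ_c = arcsin(V₁/V₂) = arcsin(1890/6030) = 18.27°; cos θ_c = 0.9496.
tᵢ = 2h·cos θ_c / V₁ = 2·31.8·0.9496 / 1890 = 0.03196 s.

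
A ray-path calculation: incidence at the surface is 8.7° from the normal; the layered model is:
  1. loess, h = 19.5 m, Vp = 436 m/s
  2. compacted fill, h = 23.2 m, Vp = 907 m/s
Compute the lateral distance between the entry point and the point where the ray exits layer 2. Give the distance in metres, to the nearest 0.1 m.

10.7 m

Ray parameter p = sin 8.7° / 436 m/s = 3.4693e-04 s/m.
Layer 1: θ = 8.70°; offset = 19.5·tan 8.70° = 2.984 m.
Layer 2: sin θ = p·907 = 0.3147 → θ = 18.34°; offset = 23.2·tan 18.34° = 7.691 m.
Σ offsets = 10.675 m.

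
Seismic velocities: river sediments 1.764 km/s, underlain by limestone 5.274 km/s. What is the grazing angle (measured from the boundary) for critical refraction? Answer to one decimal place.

70.5°

At critical incidence the refracted ray runs along the interface (θ₂ = 90°), so sin θ_c = V₁/V₂.
θ_c = arcsin(1.764/5.274) = arcsin 0.3345 = 19.54°.
Measured from the interface: 90° − 19.54° = 70.46°.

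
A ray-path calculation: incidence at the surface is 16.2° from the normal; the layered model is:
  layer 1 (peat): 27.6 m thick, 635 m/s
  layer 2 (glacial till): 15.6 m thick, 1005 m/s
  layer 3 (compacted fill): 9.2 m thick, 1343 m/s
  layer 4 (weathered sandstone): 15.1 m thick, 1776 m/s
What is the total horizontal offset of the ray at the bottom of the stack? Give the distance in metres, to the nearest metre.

Ray parameter p = sin 16.2° / 635 m/s = 4.3936e-04 s/m.
Layer 1: θ = 16.20°; offset = 27.6·tan 16.20° = 8.019 m.
Layer 2: sin θ = p·1005 = 0.4416 → θ = 26.20°; offset = 15.6·tan 26.20° = 7.677 m.
Layer 3: sin θ = p·1343 = 0.5901 → θ = 36.16°; offset = 9.2·tan 36.16° = 6.724 m.
Layer 4: sin θ = p·1776 = 0.7803 → θ = 51.29°; offset = 15.1·tan 51.29° = 18.840 m.
Σ offsets = 41.259 m.

41 m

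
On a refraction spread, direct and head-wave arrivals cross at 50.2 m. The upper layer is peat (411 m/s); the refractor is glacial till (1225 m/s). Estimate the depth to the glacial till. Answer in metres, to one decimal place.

17.7 m

x_cross = 2h·√((V₂+V₁)/(V₂−V₁)) → h = x_cross / (2·√((V₂+V₁)/(V₂−V₁))).
√((V₂+V₁)/(V₂−V₁)) = √((1225+411)/(1225−411)) = 1.4177.
h = 50.2 / (2·1.4177) = 17.70 m.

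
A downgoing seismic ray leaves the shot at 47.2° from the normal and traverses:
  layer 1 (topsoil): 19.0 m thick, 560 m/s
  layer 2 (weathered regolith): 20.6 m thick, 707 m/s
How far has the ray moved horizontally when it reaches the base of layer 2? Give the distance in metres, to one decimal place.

p = sin θ₁/V₁ = sin 47.2°/560 = 1.3102e-03 s/m is conserved through the stack.
Layer 1: θ = 47.20°; offset = 19.0·tan 47.20° = 20.518 m.
Layer 2: sin θ = p·707 = 0.9263 → θ = 67.87°; offset = 20.6·tan 67.87° = 50.657 m.
Σ offsets = 71.175 m.

71.2 m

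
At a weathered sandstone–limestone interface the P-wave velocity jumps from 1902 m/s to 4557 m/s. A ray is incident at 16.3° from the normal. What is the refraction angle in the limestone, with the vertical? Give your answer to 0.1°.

sin θ₁/V₁ = sin θ₂/V₂ ⇒ sin θ₂ = 4557·sin 16.3°/1902 = 4557·0.2807/1902 = 0.6724.
θ₂ = arcsin 0.6724 = 42.26° from the normal.

42.3°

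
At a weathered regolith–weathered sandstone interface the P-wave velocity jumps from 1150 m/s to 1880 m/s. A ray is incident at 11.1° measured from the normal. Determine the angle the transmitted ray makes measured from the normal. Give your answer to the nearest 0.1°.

18.3°

Snell's law: sin θ₂ = (V₂/V₁)·sin θ₁ = (1880/1150)·sin 11.1° = 0.3147.
θ₂ = arcsin 0.3147 = 18.34° from the normal.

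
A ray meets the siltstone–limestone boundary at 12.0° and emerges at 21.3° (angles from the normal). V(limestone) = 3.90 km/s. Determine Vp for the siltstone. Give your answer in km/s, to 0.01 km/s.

2.23 km/s

Snell's law: sin 12.0°/V₁ = sin 21.3°/V₂.
V₁ = V₂·sin 12.0°/sin 21.3° = 3.90 × 0.5724 = 2.23 km/s.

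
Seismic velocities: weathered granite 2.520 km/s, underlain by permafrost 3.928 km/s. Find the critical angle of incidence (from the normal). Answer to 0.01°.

39.91°

Critical incidence: sin θ_c = V₁/V₂ = 2.520/3.928 = 0.6415.
θ_c = arcsin 0.6415 = 39.91°.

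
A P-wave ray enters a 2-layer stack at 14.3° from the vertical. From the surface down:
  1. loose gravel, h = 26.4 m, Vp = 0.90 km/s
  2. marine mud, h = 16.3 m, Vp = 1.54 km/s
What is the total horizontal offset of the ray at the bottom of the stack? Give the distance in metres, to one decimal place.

Ray parameter p = sin 14.3° / 0.90 km/s = 2.7444e-01 s/km.
Layer 1: θ = 14.30°; offset = 26.4·tan 14.30° = 6.729 m.
Layer 2: sin θ = p·1.54 = 0.4226 → θ = 25.00°; offset = 16.3·tan 25.00° = 7.601 m.
Σ offsets = 14.331 m.

14.3 m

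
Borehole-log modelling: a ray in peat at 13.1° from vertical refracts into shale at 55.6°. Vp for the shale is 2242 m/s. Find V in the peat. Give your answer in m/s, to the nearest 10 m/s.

sin 13.1° = 0.2267; sin 55.6° = 0.8251.
V₁ = V₂·(sin θ₁/sin θ₂) = 2242·(0.2267/0.8251) = 615.86 m/s.

620 m/s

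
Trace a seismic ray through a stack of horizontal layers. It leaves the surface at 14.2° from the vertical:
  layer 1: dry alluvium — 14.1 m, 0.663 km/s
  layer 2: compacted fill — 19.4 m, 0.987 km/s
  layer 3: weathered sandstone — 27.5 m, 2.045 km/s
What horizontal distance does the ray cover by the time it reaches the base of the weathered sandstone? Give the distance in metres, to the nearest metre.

43 m

p = sin θ₁/V₁ = sin 14.2°/0.663 = 3.7000e-01 s/km is conserved through the stack.
Layer 1: θ = 14.20°; offset = 14.1·tan 14.20° = 3.568 m.
Layer 2: sin θ = p·0.987 = 0.3652 → θ = 21.42°; offset = 19.4·tan 21.42° = 7.610 m.
Layer 3: sin θ = p·2.045 = 0.7566 → θ = 49.17°; offset = 27.5·tan 49.17° = 31.824 m.
Σ offsets = 43.002 m.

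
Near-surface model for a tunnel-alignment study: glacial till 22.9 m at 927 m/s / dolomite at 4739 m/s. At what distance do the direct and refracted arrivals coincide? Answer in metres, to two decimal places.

55.84 m

θ_c = arcsin(927/4739) = 11.28°, so cos θ_c = 0.9807 and tᵢ = 2h cos θ_c/V₁ = 0.0485 s.
At crossover x/V₁ = x/V₂ + tᵢ ⇒ x = tᵢ/(1/V₁ − 1/V₂) = 0.04845/(1.0787e-03 − 2.1101e-04) = 55.84 m.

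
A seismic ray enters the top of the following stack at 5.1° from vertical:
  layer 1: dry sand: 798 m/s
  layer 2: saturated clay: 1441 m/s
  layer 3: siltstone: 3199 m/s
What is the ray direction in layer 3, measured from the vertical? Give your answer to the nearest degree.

Ray parameter p = sin 5.1° / 798 = 1.1140e-04 s/m.
sin θ_3 = p·V_3 = 1.1140e-04 × 3199 = 0.3564.
θ_3 = 20.88° from the vertical.

21°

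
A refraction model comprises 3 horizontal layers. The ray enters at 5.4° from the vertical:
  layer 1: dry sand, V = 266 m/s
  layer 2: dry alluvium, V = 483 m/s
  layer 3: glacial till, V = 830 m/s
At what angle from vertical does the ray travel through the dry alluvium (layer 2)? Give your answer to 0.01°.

Ray parameter p = sin 5.4° / 266 = 3.5379e-04 s/m.
sin θ_2 = p·V_2 = 3.5379e-04 × 483 = 0.1709.
θ_2 = 9.84° from the vertical.

9.84°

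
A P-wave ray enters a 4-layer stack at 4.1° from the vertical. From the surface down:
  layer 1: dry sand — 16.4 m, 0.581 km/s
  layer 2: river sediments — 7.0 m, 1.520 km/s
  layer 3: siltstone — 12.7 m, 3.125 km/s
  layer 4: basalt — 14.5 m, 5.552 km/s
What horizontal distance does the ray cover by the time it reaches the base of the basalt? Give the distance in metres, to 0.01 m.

21.37 m

Apply Snell's law at each interface; in layer i the horizontal offset is hᵢ·tan θᵢ.
Layer 1: θ = 4.10°; offset = 16.4·tan 4.10° = 1.1756 m.
Layer 2: sin θ = 1.520·sin 4.1°/0.581 = 0.1871, θ = 10.78°; offset = 7.0·tan 10.78° = 1.3329 m.
Layer 3: sin θ = 3.125·sin 4.1°/0.581 = 0.3846, θ = 22.62°; offset = 12.7·tan 22.62° = 5.2908 m.
Layer 4: sin θ = 5.552·sin 4.1°/0.581 = 0.6832, θ = 43.10°; offset = 14.5·tan 43.10° = 13.5670 m.
Σ offsets = 21.3663 m.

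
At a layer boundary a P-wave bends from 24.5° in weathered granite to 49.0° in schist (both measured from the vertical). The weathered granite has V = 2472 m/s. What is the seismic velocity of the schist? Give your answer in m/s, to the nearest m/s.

sin 24.5° = 0.4147; sin 49.0° = 0.7547.
V₂ = V₁·(sin θ₂/sin θ₁) = 2472·(0.7547/0.4147) = 4498.85 m/s.

4499 m/s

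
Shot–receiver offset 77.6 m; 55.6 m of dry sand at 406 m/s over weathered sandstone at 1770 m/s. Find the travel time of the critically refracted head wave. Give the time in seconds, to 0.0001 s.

t = x/V₂ + 2h·√(V₂²−V₁²)/(V₁V₂).
√(V₂²−V₁²) = √(1770²−406²) = 1722.8 m/s; delay term = 2·55.6·1722.8/(406·1770) = 0.26659 s.
t = 77.6/1770 + 0.26659 = 0.31043 s.

0.3104 s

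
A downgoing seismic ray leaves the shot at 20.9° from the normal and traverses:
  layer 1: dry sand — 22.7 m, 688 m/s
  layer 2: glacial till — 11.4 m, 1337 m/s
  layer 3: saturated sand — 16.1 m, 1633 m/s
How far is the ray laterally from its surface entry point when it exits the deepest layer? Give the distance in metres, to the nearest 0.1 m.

45.3 m

Ray parameter p = sin 20.9° / 688 m/s = 5.1851e-04 s/m.
Layer 1: θ = 20.90°; offset = 22.7·tan 20.90° = 8.668 m.
Layer 2: sin θ = p·1337 = 0.6933 → θ = 43.89°; offset = 11.4·tan 43.89° = 10.966 m.
Layer 3: sin θ = p·1633 = 0.8467 → θ = 57.86°; offset = 16.1·tan 57.86° = 25.624 m.
Summing the layer offsets gives 45.258 m.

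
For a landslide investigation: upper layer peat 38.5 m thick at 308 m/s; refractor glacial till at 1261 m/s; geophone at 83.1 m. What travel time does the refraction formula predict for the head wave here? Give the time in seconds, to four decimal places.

t = x/V₂ + 2h·√(V₂²−V₁²)/(V₁V₂).
√(V₂²−V₁²) = √(1261²−308²) = 1222.8 m/s; delay term = 2·38.5·1222.8/(308·1261) = 0.24243 s.
t = 83.1/1261 + 0.24243 = 0.30833 s.

0.3083 s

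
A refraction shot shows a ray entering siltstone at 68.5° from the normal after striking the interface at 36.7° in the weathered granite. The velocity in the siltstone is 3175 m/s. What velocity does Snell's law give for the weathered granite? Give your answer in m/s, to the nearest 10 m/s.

2040 m/s

Snell's law: sin 36.7°/V₁ = sin 68.5°/V₂.
V₁ = V₂·sin 36.7°/sin 68.5° = 3175 × 0.6423 = 2039.36 m/s.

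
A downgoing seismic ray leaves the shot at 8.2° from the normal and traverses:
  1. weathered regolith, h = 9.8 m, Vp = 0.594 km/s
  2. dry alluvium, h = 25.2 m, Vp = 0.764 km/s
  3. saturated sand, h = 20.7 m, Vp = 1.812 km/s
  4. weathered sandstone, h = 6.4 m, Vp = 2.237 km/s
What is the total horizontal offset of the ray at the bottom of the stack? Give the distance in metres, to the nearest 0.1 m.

Apply Snell's law at each interface; in layer i the horizontal offset is hᵢ·tan θᵢ.
Layer 1: θ = 8.20°; offset = 9.8·tan 8.20° = 1.412 m.
Layer 2: sin θ = 0.764·sin 8.2°/0.594 = 0.1834, θ = 10.57°; offset = 25.2·tan 10.57° = 4.703 m.
Layer 3: sin θ = 1.812·sin 8.2°/0.594 = 0.4351, θ = 25.79°; offset = 20.7·tan 25.79° = 10.003 m.
Layer 4: sin θ = 2.237·sin 8.2°/0.594 = 0.5371, θ = 32.49°; offset = 6.4·tan 32.49° = 4.076 m.
Total horizontal offset = 20.193 m.

20.2 m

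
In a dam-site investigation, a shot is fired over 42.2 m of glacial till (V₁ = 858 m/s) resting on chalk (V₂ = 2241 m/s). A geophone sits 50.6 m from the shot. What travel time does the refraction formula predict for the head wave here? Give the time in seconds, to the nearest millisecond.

t = x/V₂ + 2h·√(V₂²−V₁²)/(V₁V₂).
√(V₂²−V₁²) = √(2241²−858²) = 2070.2 m/s; delay term = 2·42.2·2070.2/(858·2241) = 0.09087 s.
t = 50.6/2241 + 0.09087 = 0.11345 s.

0.113 s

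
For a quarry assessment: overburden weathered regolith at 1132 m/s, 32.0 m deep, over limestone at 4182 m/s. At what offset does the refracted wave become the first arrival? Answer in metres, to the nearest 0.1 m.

84.5 m

x_cross = 2h·√((V₂+V₁)/(V₂−V₁)).
(V₂+V₁)/(V₂−V₁) = (4182+1132)/(4182−1132) = 1.7423; √ = 1.3200.
x_cross = 2·32.0·1.3200 = 84.48 m.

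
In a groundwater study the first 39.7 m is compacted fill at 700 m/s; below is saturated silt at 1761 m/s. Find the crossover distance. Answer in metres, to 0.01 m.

120.93 m

θ_c = arcsin(700/1761) = 23.42°, so cos θ_c = 0.9176 and tᵢ = 2h cos θ_c/V₁ = 0.1041 s.
At crossover x/V₁ = x/V₂ + tᵢ ⇒ x = tᵢ/(1/V₁ − 1/V₂) = 0.10408/(1.4286e-03 − 5.6786e-04) = 120.93 m.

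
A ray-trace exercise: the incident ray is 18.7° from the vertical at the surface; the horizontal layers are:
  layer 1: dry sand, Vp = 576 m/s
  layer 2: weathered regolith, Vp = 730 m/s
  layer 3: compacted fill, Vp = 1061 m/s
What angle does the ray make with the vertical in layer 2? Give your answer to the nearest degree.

Snell's law across each interface conserves sin θ / V, so sin θ_2 = V_2·sin θ₁/V₁.
sin θ_2 = 730 × sin 18.7° / 576 = 0.4063.
θ_2 = arcsin 0.4063 = 23.97°.

24°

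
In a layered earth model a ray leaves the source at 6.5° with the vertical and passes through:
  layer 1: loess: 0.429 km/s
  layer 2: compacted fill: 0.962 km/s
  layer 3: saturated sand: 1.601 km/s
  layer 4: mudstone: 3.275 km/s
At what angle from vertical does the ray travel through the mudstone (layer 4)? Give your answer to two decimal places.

59.79°

Ray parameter p = sin 6.5° / 0.429 = 2.6388e-01 s/km.
sin θ_4 = p·V_4 = 2.6388e-01 × 3.275 = 0.8642.
θ_4 = 59.79° from the vertical.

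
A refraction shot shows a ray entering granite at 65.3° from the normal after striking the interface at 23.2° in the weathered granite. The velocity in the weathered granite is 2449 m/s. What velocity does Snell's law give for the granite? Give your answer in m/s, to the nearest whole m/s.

Snell's law: sin 23.2°/V₁ = sin 65.3°/V₂.
V₂ = V₁·sin 65.3°/sin 23.2° = 2449 × 2.3062 = 5647.88 m/s.

5648 m/s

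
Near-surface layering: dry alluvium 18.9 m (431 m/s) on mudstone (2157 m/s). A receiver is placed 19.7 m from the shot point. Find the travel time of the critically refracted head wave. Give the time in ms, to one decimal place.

t = x/V₂ + 2h·√(V₂²−V₁²)/(V₁V₂).
√(V₂²−V₁²) = √(2157²−431²) = 2113.5 m/s; delay term = 2·18.9·2113.5/(431·2157) = 0.08593 s.
t = 19.7/2157 + 0.08593 = 0.09507 s.

95.1 ms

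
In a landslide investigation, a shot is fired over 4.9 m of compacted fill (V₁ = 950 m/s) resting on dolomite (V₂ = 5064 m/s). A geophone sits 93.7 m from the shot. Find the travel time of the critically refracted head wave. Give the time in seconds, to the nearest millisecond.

θ_c = arcsin(V₁/V₂) = arcsin(950/5064) = 10.81°, cos θ_c = 0.9822.
Intercept time tᵢ = 2h cos θ_c / V₁ = 2·4.9·0.9822/950 = 0.01013 s.
t = x/V₂ + tᵢ = 93.7/5064 + 0.01013 = 0.02864 s.

0.029 s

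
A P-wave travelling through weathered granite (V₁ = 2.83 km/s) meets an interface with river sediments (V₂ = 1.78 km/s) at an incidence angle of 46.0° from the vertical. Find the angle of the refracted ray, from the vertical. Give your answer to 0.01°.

26.90°

sin θ₁/V₁ = sin θ₂/V₂ ⇒ sin θ₂ = 1.78·sin 46.0°/2.83 = 1.78·0.7193/2.83 = 0.4524.
θ₂ = arcsin 0.4524 = 26.90° from the normal.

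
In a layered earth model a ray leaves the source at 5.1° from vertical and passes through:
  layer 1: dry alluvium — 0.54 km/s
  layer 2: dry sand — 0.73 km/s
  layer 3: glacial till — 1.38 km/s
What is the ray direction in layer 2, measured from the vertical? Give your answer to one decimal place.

Ray parameter p = sin 5.1° / 0.54 = 1.6462e-01 s/km.
sin θ_2 = p·V_2 = 1.6462e-01 × 0.73 = 0.1202.
θ_2 = 6.90° from the vertical.

6.9°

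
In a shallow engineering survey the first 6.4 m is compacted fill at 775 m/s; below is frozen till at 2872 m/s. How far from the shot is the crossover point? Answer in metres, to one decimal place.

θ_c = arcsin(775/2872) = 15.66°, so cos θ_c = 0.9629 and tᵢ = 2h cos θ_c/V₁ = 0.0159 s.
At crossover x/V₁ = x/V₂ + tᵢ ⇒ x = tᵢ/(1/V₁ − 1/V₂) = 0.01590/(1.2903e-03 − 3.4819e-04) = 16.88 m.

16.9 m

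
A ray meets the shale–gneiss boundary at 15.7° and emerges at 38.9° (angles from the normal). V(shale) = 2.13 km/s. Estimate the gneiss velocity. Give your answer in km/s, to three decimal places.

sin 15.7° = 0.2706; sin 38.9° = 0.6280.
V₂ = V₁·(sin θ₂/sin θ₁) = 2.13·(0.6280/0.2706) = 4.943 km/s.

4.943 km/s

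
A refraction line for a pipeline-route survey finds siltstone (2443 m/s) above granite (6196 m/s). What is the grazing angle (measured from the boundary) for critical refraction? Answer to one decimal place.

At critical incidence the refracted ray runs along the interface (θ₂ = 90°), so sin θ_c = V₁/V₂.
θ_c = arcsin(2443/6196) = arcsin 0.3943 = 23.22°.
Measured from the interface: 90° − 23.22° = 66.78°.

66.8°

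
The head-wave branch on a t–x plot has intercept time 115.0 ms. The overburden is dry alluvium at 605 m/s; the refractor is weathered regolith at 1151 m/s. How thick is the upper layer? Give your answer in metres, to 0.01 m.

40.89 m

h = tᵢ·V₁·V₂ / (2·√(V₂²−V₁²)).
√(V₂²−V₁²) = √(1151² − 605²) = 979.2 m/s.
h = 0.115 s × 605 × 1151 / (2 × 979.2) = 40.89 m.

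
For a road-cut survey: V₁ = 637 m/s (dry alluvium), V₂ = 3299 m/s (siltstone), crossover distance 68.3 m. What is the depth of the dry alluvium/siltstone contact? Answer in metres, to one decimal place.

h = (x_cross/2)·√((V₂−V₁)/(V₂+V₁)).
(V₂−V₁)/(V₂+V₁) = (3299−637)/(3299+637) = 0.6763; √ = 0.8224.
h = (68.3/2)·0.8224 = 28.08 m.

28.1 m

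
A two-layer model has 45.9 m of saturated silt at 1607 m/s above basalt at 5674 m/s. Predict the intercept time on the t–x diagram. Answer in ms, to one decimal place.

tᵢ = 2h·√(V₂²−V₁²)/(V₁V₂).
√(V₂²−V₁²) = √(5674²−1607²) = 5441.7 m/s.
tᵢ = 2·45.9·5441.7/(1607·5674) = 0.05479 s.

54.8 ms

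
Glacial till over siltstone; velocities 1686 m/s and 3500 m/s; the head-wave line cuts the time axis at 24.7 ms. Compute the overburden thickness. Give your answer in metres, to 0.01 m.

23.76 m

θ_c = arcsin(1686/3500) = 28.80°; cos θ_c = 0.8763.
tᵢ = 2h cos θ_c/V₁ ⇒ h = tᵢ·V₁/(2 cos θ_c) = 0.0247·1686/(2·0.8763) = 23.76 m.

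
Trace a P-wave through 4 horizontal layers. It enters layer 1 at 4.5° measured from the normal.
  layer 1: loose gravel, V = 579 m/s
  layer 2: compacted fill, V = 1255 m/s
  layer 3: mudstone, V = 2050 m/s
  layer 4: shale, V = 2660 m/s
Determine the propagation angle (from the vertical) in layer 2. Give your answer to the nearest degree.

10°

Ray parameter p = sin 4.5° / 579 = 1.3551e-04 s/m.
sin θ_2 = p·V_2 = 1.3551e-04 × 1255 = 0.1701.
θ_2 = arcsin 0.1701 = 9.79°.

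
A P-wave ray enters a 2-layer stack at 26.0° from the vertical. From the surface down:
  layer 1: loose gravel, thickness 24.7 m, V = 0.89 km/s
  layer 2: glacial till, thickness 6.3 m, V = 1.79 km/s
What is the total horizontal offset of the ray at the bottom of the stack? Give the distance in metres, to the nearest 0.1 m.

23.8 m

Apply Snell's law at each interface; in layer i the horizontal offset is hᵢ·tan θᵢ.
Layer 1: θ = 26.00°; offset = 24.7·tan 26.00° = 12.047 m.
Layer 2: sin θ = 1.79·sin 26.0°/0.89 = 0.8817, θ = 61.84°; offset = 6.3·tan 61.84° = 11.771 m.
Σ offsets = 23.818 m.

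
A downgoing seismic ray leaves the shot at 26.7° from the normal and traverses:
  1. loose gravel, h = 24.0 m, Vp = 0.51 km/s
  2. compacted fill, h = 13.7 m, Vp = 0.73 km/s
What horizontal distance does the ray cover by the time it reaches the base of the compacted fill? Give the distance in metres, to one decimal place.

23.6 m

Apply Snell's law at each interface; in layer i the horizontal offset is hᵢ·tan θᵢ.
Layer 1: θ = 26.70°; offset = 24.0·tan 26.70° = 12.071 m.
Layer 2: sin θ = 0.73·sin 26.7°/0.51 = 0.6431, θ = 40.03°; offset = 13.7·tan 40.03° = 11.506 m.
Total horizontal offset = 23.577 m.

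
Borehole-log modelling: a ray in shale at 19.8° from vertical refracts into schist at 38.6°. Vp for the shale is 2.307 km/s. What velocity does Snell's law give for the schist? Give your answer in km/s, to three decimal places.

4.249 km/s

sin 19.8° = 0.3387; sin 38.6° = 0.6239.
V₂ = V₁·(sin θ₂/sin θ₁) = 2.307·(0.6239/0.3387) = 4.249 km/s.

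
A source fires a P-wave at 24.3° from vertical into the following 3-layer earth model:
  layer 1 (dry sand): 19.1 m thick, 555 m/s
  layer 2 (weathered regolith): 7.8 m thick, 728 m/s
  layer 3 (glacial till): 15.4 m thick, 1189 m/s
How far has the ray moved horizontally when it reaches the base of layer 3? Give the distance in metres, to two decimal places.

p = sin θ₁/V₁ = sin 24.3°/555 = 7.4147e-04 s/m is conserved through the stack.
Layer 1: θ = 24.30°; offset = 19.1·tan 24.30° = 8.6240 m.
Layer 2: sin θ = p·728 = 0.5398 → θ = 32.67°; offset = 7.8·tan 32.67° = 5.0016 m.
Layer 3: sin θ = p·1189 = 0.8816 → θ = 61.84°; offset = 15.4·tan 61.84° = 28.7649 m.
Σ offsets = 42.3905 m.

42.39 m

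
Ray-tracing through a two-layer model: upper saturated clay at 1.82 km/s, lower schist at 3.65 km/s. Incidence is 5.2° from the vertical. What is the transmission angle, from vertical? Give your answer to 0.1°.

10.5°

Snell's law: sin θ₂ = (V₂/V₁)·sin θ₁ = (3.65/1.82)·sin 5.2° = 0.1818.
θ₂ = sin⁻¹(0.1818) = 10.47° (from vertical).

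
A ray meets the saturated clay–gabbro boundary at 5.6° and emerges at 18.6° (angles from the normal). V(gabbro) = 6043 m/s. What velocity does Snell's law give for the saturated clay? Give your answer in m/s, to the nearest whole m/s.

1849 m/s

Snell's law: sin 5.6°/V₁ = sin 18.6°/V₂.
V₁ = V₂·sin 5.6°/sin 18.6° = 6043 × 0.3059 = 1848.80 m/s.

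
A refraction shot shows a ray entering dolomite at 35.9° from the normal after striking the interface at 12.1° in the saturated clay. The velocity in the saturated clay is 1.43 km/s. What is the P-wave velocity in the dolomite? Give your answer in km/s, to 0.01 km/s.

sin 12.1° = 0.2096; sin 35.9° = 0.5864.
V₂ = V₁·(sin θ₂/sin θ₁) = 1.43·(0.5864/0.2096) = 4.00 km/s.

4.00 km/s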